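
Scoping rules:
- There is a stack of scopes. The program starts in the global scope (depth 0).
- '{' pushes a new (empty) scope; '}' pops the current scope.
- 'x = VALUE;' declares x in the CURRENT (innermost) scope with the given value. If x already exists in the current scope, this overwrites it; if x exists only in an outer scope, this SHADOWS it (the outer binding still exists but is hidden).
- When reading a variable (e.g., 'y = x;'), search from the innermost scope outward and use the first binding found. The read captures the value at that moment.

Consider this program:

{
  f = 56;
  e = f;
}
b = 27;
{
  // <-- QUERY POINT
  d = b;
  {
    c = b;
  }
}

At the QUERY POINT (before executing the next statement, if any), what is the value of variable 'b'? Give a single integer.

Step 1: enter scope (depth=1)
Step 2: declare f=56 at depth 1
Step 3: declare e=(read f)=56 at depth 1
Step 4: exit scope (depth=0)
Step 5: declare b=27 at depth 0
Step 6: enter scope (depth=1)
Visible at query point: b=27

Answer: 27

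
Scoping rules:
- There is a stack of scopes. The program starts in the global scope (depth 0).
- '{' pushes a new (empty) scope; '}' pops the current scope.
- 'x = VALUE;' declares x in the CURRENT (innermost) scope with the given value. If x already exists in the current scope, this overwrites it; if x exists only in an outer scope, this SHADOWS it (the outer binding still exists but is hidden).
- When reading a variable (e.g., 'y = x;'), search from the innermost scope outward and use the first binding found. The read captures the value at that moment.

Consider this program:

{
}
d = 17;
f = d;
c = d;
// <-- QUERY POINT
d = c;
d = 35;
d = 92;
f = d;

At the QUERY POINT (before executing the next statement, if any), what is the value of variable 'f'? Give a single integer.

Answer: 17

Derivation:
Step 1: enter scope (depth=1)
Step 2: exit scope (depth=0)
Step 3: declare d=17 at depth 0
Step 4: declare f=(read d)=17 at depth 0
Step 5: declare c=(read d)=17 at depth 0
Visible at query point: c=17 d=17 f=17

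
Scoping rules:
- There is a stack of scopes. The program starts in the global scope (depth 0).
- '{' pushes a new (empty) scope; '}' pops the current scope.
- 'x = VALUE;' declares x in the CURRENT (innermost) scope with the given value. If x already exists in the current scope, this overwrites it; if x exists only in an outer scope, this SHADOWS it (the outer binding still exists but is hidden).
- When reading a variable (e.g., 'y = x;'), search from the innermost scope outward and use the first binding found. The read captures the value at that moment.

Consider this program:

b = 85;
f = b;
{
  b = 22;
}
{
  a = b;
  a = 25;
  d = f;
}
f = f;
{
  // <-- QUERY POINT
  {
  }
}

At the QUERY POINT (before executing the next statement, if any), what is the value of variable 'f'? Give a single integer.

Answer: 85

Derivation:
Step 1: declare b=85 at depth 0
Step 2: declare f=(read b)=85 at depth 0
Step 3: enter scope (depth=1)
Step 4: declare b=22 at depth 1
Step 5: exit scope (depth=0)
Step 6: enter scope (depth=1)
Step 7: declare a=(read b)=85 at depth 1
Step 8: declare a=25 at depth 1
Step 9: declare d=(read f)=85 at depth 1
Step 10: exit scope (depth=0)
Step 11: declare f=(read f)=85 at depth 0
Step 12: enter scope (depth=1)
Visible at query point: b=85 f=85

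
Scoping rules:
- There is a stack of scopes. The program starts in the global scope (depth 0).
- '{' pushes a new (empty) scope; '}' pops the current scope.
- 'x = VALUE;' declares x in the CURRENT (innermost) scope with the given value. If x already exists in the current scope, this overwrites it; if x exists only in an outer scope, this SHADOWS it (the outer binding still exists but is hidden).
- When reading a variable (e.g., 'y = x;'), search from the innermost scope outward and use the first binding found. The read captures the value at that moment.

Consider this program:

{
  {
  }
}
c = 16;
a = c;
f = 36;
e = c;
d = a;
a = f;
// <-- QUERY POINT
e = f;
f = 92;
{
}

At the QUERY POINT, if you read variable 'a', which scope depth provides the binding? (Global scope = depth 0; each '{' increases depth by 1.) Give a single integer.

Answer: 0

Derivation:
Step 1: enter scope (depth=1)
Step 2: enter scope (depth=2)
Step 3: exit scope (depth=1)
Step 4: exit scope (depth=0)
Step 5: declare c=16 at depth 0
Step 6: declare a=(read c)=16 at depth 0
Step 7: declare f=36 at depth 0
Step 8: declare e=(read c)=16 at depth 0
Step 9: declare d=(read a)=16 at depth 0
Step 10: declare a=(read f)=36 at depth 0
Visible at query point: a=36 c=16 d=16 e=16 f=36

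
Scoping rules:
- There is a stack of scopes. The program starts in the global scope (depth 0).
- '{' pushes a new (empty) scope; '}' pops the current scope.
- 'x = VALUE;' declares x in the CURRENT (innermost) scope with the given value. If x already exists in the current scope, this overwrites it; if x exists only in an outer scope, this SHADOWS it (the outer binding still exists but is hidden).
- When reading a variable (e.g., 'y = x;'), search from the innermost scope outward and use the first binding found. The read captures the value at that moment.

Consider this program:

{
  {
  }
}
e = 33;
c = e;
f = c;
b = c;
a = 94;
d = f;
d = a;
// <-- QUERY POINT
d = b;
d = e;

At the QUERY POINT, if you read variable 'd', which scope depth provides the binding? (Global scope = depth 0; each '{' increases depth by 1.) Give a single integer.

Step 1: enter scope (depth=1)
Step 2: enter scope (depth=2)
Step 3: exit scope (depth=1)
Step 4: exit scope (depth=0)
Step 5: declare e=33 at depth 0
Step 6: declare c=(read e)=33 at depth 0
Step 7: declare f=(read c)=33 at depth 0
Step 8: declare b=(read c)=33 at depth 0
Step 9: declare a=94 at depth 0
Step 10: declare d=(read f)=33 at depth 0
Step 11: declare d=(read a)=94 at depth 0
Visible at query point: a=94 b=33 c=33 d=94 e=33 f=33

Answer: 0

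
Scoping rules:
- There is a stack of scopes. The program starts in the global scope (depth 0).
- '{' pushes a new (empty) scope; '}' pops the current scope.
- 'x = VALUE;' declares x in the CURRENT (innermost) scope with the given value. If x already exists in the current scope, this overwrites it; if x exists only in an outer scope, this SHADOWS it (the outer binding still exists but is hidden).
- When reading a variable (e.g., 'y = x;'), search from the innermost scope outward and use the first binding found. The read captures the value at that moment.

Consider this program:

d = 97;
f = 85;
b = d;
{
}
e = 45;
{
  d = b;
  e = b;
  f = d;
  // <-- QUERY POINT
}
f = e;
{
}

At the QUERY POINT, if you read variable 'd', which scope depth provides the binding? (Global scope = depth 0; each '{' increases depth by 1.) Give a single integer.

Answer: 1

Derivation:
Step 1: declare d=97 at depth 0
Step 2: declare f=85 at depth 0
Step 3: declare b=(read d)=97 at depth 0
Step 4: enter scope (depth=1)
Step 5: exit scope (depth=0)
Step 6: declare e=45 at depth 0
Step 7: enter scope (depth=1)
Step 8: declare d=(read b)=97 at depth 1
Step 9: declare e=(read b)=97 at depth 1
Step 10: declare f=(read d)=97 at depth 1
Visible at query point: b=97 d=97 e=97 f=97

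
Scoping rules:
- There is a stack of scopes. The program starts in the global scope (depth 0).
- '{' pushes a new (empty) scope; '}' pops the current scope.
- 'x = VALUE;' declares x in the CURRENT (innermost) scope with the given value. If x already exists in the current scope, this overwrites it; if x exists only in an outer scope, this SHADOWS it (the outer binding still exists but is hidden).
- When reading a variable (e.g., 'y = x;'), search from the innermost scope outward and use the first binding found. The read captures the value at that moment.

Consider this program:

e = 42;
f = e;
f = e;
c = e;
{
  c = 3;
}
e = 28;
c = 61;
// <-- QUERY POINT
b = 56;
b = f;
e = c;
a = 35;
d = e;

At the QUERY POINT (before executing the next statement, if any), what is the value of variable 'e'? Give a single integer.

Step 1: declare e=42 at depth 0
Step 2: declare f=(read e)=42 at depth 0
Step 3: declare f=(read e)=42 at depth 0
Step 4: declare c=(read e)=42 at depth 0
Step 5: enter scope (depth=1)
Step 6: declare c=3 at depth 1
Step 7: exit scope (depth=0)
Step 8: declare e=28 at depth 0
Step 9: declare c=61 at depth 0
Visible at query point: c=61 e=28 f=42

Answer: 28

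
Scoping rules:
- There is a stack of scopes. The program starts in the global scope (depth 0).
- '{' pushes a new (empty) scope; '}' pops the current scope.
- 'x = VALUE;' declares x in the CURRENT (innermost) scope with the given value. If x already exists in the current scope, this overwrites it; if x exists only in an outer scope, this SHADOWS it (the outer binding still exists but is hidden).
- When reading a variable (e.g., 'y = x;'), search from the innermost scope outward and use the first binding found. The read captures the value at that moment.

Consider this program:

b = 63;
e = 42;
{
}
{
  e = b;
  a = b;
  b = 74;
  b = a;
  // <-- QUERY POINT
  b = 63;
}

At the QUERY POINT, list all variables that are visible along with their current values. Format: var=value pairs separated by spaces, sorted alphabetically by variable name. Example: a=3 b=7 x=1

Step 1: declare b=63 at depth 0
Step 2: declare e=42 at depth 0
Step 3: enter scope (depth=1)
Step 4: exit scope (depth=0)
Step 5: enter scope (depth=1)
Step 6: declare e=(read b)=63 at depth 1
Step 7: declare a=(read b)=63 at depth 1
Step 8: declare b=74 at depth 1
Step 9: declare b=(read a)=63 at depth 1
Visible at query point: a=63 b=63 e=63

Answer: a=63 b=63 e=63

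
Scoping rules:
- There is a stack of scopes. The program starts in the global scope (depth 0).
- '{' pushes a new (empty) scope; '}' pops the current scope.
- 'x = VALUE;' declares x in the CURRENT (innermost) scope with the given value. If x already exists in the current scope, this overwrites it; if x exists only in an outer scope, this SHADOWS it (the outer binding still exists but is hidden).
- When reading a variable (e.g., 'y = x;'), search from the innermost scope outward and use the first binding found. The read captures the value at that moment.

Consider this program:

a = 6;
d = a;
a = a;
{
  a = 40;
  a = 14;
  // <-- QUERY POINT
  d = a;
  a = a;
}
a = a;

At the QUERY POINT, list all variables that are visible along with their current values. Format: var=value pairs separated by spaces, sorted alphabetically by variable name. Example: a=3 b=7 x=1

Step 1: declare a=6 at depth 0
Step 2: declare d=(read a)=6 at depth 0
Step 3: declare a=(read a)=6 at depth 0
Step 4: enter scope (depth=1)
Step 5: declare a=40 at depth 1
Step 6: declare a=14 at depth 1
Visible at query point: a=14 d=6

Answer: a=14 d=6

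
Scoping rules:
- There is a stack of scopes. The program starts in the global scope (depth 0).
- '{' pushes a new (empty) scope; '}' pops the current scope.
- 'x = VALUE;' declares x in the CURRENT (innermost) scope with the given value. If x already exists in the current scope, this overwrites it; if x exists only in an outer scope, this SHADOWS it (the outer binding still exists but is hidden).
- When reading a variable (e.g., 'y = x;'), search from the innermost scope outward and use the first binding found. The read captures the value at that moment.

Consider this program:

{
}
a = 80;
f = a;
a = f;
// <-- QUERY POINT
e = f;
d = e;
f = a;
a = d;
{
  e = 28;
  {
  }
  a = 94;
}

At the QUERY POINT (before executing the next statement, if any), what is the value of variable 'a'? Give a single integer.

Step 1: enter scope (depth=1)
Step 2: exit scope (depth=0)
Step 3: declare a=80 at depth 0
Step 4: declare f=(read a)=80 at depth 0
Step 5: declare a=(read f)=80 at depth 0
Visible at query point: a=80 f=80

Answer: 80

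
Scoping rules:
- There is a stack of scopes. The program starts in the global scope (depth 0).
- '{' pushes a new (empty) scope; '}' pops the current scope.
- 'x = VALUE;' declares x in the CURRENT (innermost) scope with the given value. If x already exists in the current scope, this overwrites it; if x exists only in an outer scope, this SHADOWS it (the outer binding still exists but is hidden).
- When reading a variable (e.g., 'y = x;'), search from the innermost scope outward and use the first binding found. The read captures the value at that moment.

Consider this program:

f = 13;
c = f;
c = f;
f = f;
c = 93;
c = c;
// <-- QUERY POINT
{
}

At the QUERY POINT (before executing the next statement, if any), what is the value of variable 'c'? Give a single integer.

Step 1: declare f=13 at depth 0
Step 2: declare c=(read f)=13 at depth 0
Step 3: declare c=(read f)=13 at depth 0
Step 4: declare f=(read f)=13 at depth 0
Step 5: declare c=93 at depth 0
Step 6: declare c=(read c)=93 at depth 0
Visible at query point: c=93 f=13

Answer: 93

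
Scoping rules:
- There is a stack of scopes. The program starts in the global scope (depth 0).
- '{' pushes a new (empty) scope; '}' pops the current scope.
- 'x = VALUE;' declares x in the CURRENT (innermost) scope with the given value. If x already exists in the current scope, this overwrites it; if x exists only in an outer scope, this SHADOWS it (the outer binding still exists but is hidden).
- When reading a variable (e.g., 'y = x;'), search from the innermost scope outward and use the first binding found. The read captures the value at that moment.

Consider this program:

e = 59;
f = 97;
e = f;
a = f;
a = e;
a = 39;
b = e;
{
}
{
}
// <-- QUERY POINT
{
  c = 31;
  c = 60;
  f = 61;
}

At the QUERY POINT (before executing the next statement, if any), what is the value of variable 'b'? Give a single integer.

Step 1: declare e=59 at depth 0
Step 2: declare f=97 at depth 0
Step 3: declare e=(read f)=97 at depth 0
Step 4: declare a=(read f)=97 at depth 0
Step 5: declare a=(read e)=97 at depth 0
Step 6: declare a=39 at depth 0
Step 7: declare b=(read e)=97 at depth 0
Step 8: enter scope (depth=1)
Step 9: exit scope (depth=0)
Step 10: enter scope (depth=1)
Step 11: exit scope (depth=0)
Visible at query point: a=39 b=97 e=97 f=97

Answer: 97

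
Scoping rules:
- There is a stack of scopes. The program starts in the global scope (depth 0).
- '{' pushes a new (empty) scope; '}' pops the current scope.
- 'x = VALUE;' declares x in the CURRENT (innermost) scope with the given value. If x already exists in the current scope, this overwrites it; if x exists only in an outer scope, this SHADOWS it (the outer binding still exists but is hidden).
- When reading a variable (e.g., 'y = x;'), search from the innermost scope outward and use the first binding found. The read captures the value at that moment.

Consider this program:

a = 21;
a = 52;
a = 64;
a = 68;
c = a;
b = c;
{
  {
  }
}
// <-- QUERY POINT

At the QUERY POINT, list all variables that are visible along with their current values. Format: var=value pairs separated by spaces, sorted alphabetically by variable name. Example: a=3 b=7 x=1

Step 1: declare a=21 at depth 0
Step 2: declare a=52 at depth 0
Step 3: declare a=64 at depth 0
Step 4: declare a=68 at depth 0
Step 5: declare c=(read a)=68 at depth 0
Step 6: declare b=(read c)=68 at depth 0
Step 7: enter scope (depth=1)
Step 8: enter scope (depth=2)
Step 9: exit scope (depth=1)
Step 10: exit scope (depth=0)
Visible at query point: a=68 b=68 c=68

Answer: a=68 b=68 c=68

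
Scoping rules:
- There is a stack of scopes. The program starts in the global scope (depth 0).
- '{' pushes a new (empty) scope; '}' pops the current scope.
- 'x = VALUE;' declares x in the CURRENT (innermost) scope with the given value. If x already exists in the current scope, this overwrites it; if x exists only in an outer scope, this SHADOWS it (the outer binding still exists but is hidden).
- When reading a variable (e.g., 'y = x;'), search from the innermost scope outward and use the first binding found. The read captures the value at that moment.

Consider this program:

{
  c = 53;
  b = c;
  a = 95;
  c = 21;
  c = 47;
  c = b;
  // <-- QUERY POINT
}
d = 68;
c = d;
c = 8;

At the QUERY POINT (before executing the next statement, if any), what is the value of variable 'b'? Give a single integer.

Answer: 53

Derivation:
Step 1: enter scope (depth=1)
Step 2: declare c=53 at depth 1
Step 3: declare b=(read c)=53 at depth 1
Step 4: declare a=95 at depth 1
Step 5: declare c=21 at depth 1
Step 6: declare c=47 at depth 1
Step 7: declare c=(read b)=53 at depth 1
Visible at query point: a=95 b=53 c=53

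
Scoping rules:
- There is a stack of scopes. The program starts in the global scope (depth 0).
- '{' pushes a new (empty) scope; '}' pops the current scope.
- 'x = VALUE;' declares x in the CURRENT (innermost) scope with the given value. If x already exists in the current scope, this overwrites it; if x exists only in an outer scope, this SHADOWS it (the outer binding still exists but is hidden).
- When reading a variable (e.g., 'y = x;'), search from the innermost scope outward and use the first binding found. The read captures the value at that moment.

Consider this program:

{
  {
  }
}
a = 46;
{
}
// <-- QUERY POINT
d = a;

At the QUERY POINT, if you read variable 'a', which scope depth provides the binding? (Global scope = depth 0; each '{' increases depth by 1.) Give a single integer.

Step 1: enter scope (depth=1)
Step 2: enter scope (depth=2)
Step 3: exit scope (depth=1)
Step 4: exit scope (depth=0)
Step 5: declare a=46 at depth 0
Step 6: enter scope (depth=1)
Step 7: exit scope (depth=0)
Visible at query point: a=46

Answer: 0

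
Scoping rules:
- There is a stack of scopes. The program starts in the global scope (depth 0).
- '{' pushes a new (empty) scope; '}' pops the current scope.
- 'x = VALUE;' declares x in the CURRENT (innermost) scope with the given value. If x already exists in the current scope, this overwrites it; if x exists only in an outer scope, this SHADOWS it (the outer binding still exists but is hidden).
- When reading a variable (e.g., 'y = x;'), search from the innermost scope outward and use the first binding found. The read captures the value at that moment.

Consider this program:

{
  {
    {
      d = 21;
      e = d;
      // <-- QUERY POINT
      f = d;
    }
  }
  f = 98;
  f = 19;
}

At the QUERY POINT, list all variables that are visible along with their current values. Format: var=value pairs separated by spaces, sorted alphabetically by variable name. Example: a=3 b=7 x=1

Step 1: enter scope (depth=1)
Step 2: enter scope (depth=2)
Step 3: enter scope (depth=3)
Step 4: declare d=21 at depth 3
Step 5: declare e=(read d)=21 at depth 3
Visible at query point: d=21 e=21

Answer: d=21 e=21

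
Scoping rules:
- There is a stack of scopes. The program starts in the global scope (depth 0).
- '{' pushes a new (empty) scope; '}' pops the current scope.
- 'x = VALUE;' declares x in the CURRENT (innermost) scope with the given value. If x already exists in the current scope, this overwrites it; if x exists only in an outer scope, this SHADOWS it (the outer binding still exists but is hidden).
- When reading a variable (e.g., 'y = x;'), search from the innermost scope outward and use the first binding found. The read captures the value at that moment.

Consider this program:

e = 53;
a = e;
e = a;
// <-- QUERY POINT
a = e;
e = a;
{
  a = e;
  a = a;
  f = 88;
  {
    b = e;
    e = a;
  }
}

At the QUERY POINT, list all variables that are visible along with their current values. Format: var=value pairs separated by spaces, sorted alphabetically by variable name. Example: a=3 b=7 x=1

Step 1: declare e=53 at depth 0
Step 2: declare a=(read e)=53 at depth 0
Step 3: declare e=(read a)=53 at depth 0
Visible at query point: a=53 e=53

Answer: a=53 e=53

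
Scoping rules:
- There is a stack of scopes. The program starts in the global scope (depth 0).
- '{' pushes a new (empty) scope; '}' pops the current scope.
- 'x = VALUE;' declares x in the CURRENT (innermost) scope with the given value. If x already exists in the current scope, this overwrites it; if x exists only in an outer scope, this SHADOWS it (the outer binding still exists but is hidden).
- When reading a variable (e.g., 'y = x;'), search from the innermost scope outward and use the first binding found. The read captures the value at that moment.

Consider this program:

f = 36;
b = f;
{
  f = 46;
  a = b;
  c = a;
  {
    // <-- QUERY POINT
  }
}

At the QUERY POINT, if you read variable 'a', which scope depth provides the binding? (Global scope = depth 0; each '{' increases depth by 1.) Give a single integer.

Answer: 1

Derivation:
Step 1: declare f=36 at depth 0
Step 2: declare b=(read f)=36 at depth 0
Step 3: enter scope (depth=1)
Step 4: declare f=46 at depth 1
Step 5: declare a=(read b)=36 at depth 1
Step 6: declare c=(read a)=36 at depth 1
Step 7: enter scope (depth=2)
Visible at query point: a=36 b=36 c=36 f=46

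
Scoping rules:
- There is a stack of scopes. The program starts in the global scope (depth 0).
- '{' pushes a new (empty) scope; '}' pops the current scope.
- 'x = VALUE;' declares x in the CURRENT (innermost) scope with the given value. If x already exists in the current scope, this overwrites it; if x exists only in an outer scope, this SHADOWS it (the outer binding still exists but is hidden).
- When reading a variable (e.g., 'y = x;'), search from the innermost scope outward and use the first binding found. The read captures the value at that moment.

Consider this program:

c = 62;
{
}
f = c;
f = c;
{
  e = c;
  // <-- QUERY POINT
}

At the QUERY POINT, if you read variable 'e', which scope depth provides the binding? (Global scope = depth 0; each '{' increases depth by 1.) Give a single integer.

Step 1: declare c=62 at depth 0
Step 2: enter scope (depth=1)
Step 3: exit scope (depth=0)
Step 4: declare f=(read c)=62 at depth 0
Step 5: declare f=(read c)=62 at depth 0
Step 6: enter scope (depth=1)
Step 7: declare e=(read c)=62 at depth 1
Visible at query point: c=62 e=62 f=62

Answer: 1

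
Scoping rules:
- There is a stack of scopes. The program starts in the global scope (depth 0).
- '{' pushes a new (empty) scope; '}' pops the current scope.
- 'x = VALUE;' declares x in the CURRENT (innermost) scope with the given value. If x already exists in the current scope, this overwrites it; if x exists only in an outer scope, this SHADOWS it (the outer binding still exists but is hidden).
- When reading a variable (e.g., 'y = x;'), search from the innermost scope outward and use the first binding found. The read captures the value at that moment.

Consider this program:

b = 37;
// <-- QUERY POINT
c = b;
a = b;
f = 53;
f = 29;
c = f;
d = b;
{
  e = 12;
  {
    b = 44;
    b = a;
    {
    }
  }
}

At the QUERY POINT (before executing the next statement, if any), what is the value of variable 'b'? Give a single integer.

Step 1: declare b=37 at depth 0
Visible at query point: b=37

Answer: 37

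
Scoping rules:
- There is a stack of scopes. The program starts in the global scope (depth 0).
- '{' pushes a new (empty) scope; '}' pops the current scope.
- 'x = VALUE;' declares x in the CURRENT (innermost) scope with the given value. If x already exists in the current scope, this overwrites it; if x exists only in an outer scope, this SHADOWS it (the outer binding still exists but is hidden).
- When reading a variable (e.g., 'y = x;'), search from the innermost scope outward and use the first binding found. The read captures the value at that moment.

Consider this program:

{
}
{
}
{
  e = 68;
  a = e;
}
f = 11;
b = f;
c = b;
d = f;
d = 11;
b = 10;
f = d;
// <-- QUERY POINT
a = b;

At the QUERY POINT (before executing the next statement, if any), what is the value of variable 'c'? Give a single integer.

Answer: 11

Derivation:
Step 1: enter scope (depth=1)
Step 2: exit scope (depth=0)
Step 3: enter scope (depth=1)
Step 4: exit scope (depth=0)
Step 5: enter scope (depth=1)
Step 6: declare e=68 at depth 1
Step 7: declare a=(read e)=68 at depth 1
Step 8: exit scope (depth=0)
Step 9: declare f=11 at depth 0
Step 10: declare b=(read f)=11 at depth 0
Step 11: declare c=(read b)=11 at depth 0
Step 12: declare d=(read f)=11 at depth 0
Step 13: declare d=11 at depth 0
Step 14: declare b=10 at depth 0
Step 15: declare f=(read d)=11 at depth 0
Visible at query point: b=10 c=11 d=11 f=11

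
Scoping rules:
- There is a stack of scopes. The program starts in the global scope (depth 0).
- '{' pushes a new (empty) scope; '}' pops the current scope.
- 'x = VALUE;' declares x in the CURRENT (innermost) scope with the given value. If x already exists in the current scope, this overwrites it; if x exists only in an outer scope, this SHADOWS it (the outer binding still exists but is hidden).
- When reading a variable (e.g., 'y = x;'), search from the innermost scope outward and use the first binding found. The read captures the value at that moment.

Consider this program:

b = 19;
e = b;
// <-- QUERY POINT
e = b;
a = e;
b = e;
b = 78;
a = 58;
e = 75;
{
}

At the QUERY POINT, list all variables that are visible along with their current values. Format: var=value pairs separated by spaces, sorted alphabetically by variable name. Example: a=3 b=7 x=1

Answer: b=19 e=19

Derivation:
Step 1: declare b=19 at depth 0
Step 2: declare e=(read b)=19 at depth 0
Visible at query point: b=19 e=19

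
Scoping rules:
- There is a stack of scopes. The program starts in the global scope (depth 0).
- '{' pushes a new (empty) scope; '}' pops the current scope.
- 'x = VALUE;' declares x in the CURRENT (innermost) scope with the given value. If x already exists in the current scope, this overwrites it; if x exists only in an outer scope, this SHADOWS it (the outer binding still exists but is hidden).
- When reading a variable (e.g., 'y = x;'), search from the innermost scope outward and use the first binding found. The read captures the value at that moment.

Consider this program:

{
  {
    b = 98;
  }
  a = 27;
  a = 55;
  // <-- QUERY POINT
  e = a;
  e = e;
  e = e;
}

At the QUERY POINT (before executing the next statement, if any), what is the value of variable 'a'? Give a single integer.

Answer: 55

Derivation:
Step 1: enter scope (depth=1)
Step 2: enter scope (depth=2)
Step 3: declare b=98 at depth 2
Step 4: exit scope (depth=1)
Step 5: declare a=27 at depth 1
Step 6: declare a=55 at depth 1
Visible at query point: a=55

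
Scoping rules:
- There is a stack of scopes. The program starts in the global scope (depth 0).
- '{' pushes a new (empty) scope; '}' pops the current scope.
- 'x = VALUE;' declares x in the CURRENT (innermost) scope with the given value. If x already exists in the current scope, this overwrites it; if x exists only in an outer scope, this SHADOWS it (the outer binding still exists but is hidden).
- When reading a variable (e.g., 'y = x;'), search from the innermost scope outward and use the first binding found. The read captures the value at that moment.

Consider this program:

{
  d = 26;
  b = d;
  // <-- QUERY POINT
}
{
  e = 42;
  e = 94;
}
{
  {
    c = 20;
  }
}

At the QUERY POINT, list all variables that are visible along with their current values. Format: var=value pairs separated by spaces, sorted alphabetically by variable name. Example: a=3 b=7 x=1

Answer: b=26 d=26

Derivation:
Step 1: enter scope (depth=1)
Step 2: declare d=26 at depth 1
Step 3: declare b=(read d)=26 at depth 1
Visible at query point: b=26 d=26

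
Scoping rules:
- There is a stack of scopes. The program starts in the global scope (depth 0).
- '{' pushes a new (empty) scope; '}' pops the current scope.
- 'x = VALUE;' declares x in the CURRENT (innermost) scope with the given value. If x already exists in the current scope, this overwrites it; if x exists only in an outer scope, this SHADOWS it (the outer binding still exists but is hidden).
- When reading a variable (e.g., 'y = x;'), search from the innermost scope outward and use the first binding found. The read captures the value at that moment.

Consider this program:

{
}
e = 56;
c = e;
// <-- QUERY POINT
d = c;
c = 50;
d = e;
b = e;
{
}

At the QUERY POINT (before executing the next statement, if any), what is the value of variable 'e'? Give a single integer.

Step 1: enter scope (depth=1)
Step 2: exit scope (depth=0)
Step 3: declare e=56 at depth 0
Step 4: declare c=(read e)=56 at depth 0
Visible at query point: c=56 e=56

Answer: 56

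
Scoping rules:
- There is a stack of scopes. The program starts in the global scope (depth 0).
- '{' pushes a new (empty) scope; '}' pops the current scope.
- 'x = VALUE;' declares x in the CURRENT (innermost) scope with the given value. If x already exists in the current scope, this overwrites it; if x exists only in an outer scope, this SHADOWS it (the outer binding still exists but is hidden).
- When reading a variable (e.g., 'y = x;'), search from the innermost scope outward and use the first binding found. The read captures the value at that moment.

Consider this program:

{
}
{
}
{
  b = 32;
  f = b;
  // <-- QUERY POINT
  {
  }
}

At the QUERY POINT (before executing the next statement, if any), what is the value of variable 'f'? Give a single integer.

Step 1: enter scope (depth=1)
Step 2: exit scope (depth=0)
Step 3: enter scope (depth=1)
Step 4: exit scope (depth=0)
Step 5: enter scope (depth=1)
Step 6: declare b=32 at depth 1
Step 7: declare f=(read b)=32 at depth 1
Visible at query point: b=32 f=32

Answer: 32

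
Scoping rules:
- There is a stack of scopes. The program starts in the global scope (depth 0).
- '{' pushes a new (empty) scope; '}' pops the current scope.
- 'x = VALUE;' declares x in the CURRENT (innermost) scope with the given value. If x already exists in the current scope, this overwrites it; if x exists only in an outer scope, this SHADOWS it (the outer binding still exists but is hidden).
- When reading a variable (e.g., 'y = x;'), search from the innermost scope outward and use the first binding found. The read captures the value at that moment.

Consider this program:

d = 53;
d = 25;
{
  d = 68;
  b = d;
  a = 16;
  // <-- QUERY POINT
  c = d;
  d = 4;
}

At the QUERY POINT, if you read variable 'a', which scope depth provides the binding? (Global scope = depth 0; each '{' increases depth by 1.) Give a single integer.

Answer: 1

Derivation:
Step 1: declare d=53 at depth 0
Step 2: declare d=25 at depth 0
Step 3: enter scope (depth=1)
Step 4: declare d=68 at depth 1
Step 5: declare b=(read d)=68 at depth 1
Step 6: declare a=16 at depth 1
Visible at query point: a=16 b=68 d=68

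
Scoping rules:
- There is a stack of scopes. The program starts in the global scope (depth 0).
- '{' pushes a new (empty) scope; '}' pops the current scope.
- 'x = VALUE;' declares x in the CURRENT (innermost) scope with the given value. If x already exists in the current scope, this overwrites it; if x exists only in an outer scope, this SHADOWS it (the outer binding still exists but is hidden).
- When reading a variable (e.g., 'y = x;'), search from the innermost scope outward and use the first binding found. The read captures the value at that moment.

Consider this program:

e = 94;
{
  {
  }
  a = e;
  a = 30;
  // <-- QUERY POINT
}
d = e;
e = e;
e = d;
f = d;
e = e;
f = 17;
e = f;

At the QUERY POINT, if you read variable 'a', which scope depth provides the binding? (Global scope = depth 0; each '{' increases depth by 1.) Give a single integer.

Step 1: declare e=94 at depth 0
Step 2: enter scope (depth=1)
Step 3: enter scope (depth=2)
Step 4: exit scope (depth=1)
Step 5: declare a=(read e)=94 at depth 1
Step 6: declare a=30 at depth 1
Visible at query point: a=30 e=94

Answer: 1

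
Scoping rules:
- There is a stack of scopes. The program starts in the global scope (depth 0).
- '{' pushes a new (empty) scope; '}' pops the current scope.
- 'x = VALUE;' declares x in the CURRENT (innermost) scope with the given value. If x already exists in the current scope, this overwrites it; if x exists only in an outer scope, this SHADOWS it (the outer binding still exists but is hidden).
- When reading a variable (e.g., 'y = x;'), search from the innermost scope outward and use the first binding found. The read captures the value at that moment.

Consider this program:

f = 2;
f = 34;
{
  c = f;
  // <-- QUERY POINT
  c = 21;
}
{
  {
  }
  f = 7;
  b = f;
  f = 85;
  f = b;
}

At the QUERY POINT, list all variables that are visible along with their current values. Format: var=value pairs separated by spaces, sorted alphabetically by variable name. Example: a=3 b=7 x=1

Step 1: declare f=2 at depth 0
Step 2: declare f=34 at depth 0
Step 3: enter scope (depth=1)
Step 4: declare c=(read f)=34 at depth 1
Visible at query point: c=34 f=34

Answer: c=34 f=34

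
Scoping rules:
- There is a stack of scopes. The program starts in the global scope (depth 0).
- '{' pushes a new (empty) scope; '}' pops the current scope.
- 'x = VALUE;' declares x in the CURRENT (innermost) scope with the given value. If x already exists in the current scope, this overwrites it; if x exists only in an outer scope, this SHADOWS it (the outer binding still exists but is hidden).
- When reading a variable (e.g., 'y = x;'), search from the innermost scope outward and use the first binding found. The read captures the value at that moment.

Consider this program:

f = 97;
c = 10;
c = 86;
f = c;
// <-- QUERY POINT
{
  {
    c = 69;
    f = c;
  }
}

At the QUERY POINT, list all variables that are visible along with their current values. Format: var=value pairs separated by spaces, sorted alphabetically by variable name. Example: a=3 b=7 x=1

Step 1: declare f=97 at depth 0
Step 2: declare c=10 at depth 0
Step 3: declare c=86 at depth 0
Step 4: declare f=(read c)=86 at depth 0
Visible at query point: c=86 f=86

Answer: c=86 f=86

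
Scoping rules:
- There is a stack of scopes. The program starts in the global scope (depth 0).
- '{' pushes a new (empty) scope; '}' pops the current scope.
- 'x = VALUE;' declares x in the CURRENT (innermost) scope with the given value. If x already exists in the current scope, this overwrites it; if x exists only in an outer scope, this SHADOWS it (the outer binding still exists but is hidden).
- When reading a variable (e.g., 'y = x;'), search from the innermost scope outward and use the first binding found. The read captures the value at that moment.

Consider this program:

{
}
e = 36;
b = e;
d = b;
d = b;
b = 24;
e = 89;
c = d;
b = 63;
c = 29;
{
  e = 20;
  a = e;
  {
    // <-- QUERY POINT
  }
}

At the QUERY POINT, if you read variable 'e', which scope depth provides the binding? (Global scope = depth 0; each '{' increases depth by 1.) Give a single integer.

Answer: 1

Derivation:
Step 1: enter scope (depth=1)
Step 2: exit scope (depth=0)
Step 3: declare e=36 at depth 0
Step 4: declare b=(read e)=36 at depth 0
Step 5: declare d=(read b)=36 at depth 0
Step 6: declare d=(read b)=36 at depth 0
Step 7: declare b=24 at depth 0
Step 8: declare e=89 at depth 0
Step 9: declare c=(read d)=36 at depth 0
Step 10: declare b=63 at depth 0
Step 11: declare c=29 at depth 0
Step 12: enter scope (depth=1)
Step 13: declare e=20 at depth 1
Step 14: declare a=(read e)=20 at depth 1
Step 15: enter scope (depth=2)
Visible at query point: a=20 b=63 c=29 d=36 e=20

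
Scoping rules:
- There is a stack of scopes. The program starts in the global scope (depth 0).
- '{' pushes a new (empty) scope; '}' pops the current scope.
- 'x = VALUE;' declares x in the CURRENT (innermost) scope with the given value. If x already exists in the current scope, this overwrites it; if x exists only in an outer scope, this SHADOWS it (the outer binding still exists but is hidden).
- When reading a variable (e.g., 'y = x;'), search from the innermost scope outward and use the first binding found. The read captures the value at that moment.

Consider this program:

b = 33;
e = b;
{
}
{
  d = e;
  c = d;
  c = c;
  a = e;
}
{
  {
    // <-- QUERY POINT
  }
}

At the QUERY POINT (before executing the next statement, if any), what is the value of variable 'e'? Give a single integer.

Step 1: declare b=33 at depth 0
Step 2: declare e=(read b)=33 at depth 0
Step 3: enter scope (depth=1)
Step 4: exit scope (depth=0)
Step 5: enter scope (depth=1)
Step 6: declare d=(read e)=33 at depth 1
Step 7: declare c=(read d)=33 at depth 1
Step 8: declare c=(read c)=33 at depth 1
Step 9: declare a=(read e)=33 at depth 1
Step 10: exit scope (depth=0)
Step 11: enter scope (depth=1)
Step 12: enter scope (depth=2)
Visible at query point: b=33 e=33

Answer: 33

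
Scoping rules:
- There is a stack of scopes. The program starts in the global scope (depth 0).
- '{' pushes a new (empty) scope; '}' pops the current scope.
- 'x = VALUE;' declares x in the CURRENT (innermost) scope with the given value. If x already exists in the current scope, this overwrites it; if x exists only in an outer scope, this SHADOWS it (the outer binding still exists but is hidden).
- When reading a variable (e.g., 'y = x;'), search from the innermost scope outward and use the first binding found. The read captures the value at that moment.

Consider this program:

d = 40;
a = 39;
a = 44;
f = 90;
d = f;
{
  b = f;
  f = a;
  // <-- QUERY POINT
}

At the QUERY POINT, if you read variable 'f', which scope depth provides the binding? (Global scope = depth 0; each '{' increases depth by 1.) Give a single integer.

Answer: 1

Derivation:
Step 1: declare d=40 at depth 0
Step 2: declare a=39 at depth 0
Step 3: declare a=44 at depth 0
Step 4: declare f=90 at depth 0
Step 5: declare d=(read f)=90 at depth 0
Step 6: enter scope (depth=1)
Step 7: declare b=(read f)=90 at depth 1
Step 8: declare f=(read a)=44 at depth 1
Visible at query point: a=44 b=90 d=90 f=44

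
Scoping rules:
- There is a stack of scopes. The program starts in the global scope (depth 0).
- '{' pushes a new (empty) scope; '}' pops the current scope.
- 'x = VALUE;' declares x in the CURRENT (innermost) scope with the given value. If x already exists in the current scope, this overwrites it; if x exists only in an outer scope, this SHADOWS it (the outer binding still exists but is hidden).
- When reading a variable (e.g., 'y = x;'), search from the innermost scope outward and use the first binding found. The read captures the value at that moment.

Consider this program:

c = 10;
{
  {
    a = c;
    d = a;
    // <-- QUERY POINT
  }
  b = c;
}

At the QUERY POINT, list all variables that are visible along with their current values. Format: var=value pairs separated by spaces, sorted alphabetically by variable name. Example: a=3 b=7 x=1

Step 1: declare c=10 at depth 0
Step 2: enter scope (depth=1)
Step 3: enter scope (depth=2)
Step 4: declare a=(read c)=10 at depth 2
Step 5: declare d=(read a)=10 at depth 2
Visible at query point: a=10 c=10 d=10

Answer: a=10 c=10 d=10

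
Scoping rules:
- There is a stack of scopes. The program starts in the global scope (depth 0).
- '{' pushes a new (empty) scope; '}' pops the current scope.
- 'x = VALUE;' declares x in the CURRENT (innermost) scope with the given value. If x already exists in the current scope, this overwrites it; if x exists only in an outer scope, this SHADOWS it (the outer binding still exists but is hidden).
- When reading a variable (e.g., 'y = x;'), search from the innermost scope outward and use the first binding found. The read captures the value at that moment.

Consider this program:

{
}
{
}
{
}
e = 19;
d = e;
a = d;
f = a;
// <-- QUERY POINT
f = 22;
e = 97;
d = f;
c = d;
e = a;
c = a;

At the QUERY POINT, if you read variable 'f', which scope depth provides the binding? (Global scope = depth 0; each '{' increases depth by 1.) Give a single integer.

Answer: 0

Derivation:
Step 1: enter scope (depth=1)
Step 2: exit scope (depth=0)
Step 3: enter scope (depth=1)
Step 4: exit scope (depth=0)
Step 5: enter scope (depth=1)
Step 6: exit scope (depth=0)
Step 7: declare e=19 at depth 0
Step 8: declare d=(read e)=19 at depth 0
Step 9: declare a=(read d)=19 at depth 0
Step 10: declare f=(read a)=19 at depth 0
Visible at query point: a=19 d=19 e=19 f=19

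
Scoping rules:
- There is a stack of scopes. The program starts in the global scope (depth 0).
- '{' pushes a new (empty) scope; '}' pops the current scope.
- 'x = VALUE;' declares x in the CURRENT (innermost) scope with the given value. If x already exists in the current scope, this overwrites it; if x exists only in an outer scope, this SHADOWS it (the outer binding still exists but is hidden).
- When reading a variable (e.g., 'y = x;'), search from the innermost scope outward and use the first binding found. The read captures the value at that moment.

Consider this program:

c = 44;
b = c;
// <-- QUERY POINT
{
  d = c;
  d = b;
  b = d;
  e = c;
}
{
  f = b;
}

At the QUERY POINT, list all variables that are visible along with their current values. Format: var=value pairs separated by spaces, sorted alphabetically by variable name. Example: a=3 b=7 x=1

Step 1: declare c=44 at depth 0
Step 2: declare b=(read c)=44 at depth 0
Visible at query point: b=44 c=44

Answer: b=44 c=44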